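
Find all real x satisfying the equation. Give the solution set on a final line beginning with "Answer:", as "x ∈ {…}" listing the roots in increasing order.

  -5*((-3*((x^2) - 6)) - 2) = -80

Step 1. [-5*((-3*((x^2) - 6)) - 2) = -80] -5 out front; divide by -5 ⇒ div: (-3*((x^2) - 6)) - 2 = 16.
Step 2. [(-3*((x^2) - 6)) - 2 = 16] 2 comes off first (add 2). So sub: -3*((x^2) - 6) = 18.
Step 3. [-3*((x^2) - 6) = 18] -3·(inner) — divide through by -3, so div: (x^2) - 6 = -6.
Step 4. [(x^2) - 6 = -6] -6 is outermost — add 6 both sides, so sub: x^2 = 0.
Step 5. [x^2 = 0] LHS squared, RHS 0 ≥ 0: apply √ (±) ⇒ sqrt: x = 0.

Answer: x ∈ {0}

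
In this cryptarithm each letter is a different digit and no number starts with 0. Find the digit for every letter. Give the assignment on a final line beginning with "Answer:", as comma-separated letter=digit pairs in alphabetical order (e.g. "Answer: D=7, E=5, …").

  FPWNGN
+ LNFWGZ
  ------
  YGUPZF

Step 1. [col 1: N + Z ≡ F (mod 10)] several values work for N in column 1 (N + Z ≡ F (mod 10), carry-in 0); try N=6 ⇒ N=6.
Step 2. [col 1: N + Z ≡ F (mod 10)] Z=7 is one option consistent with column 1 (N + Z ≡ F (mod 10), carry-in 0) — take it. So Z=7.
Step 3. [col 1: N + Z ≡ F (mod 10)] in column 1 we have N+Z≡F with carry-in 0; given N=6, Z=7 and digits 6,7 already taken and all letters distinct, that pins F to 3 ⇒ F=3.
Step 4. [col 2: G + G ≡ Z (mod 10)] in column 2 we have G+G≡Z with carry-in 1; given Z=7 and digits 3,6,7 already taken and all letters distinct, that pins G to 8, so G=8.
Step 5. [col 3: N + W ≡ P (mod 10)] P=2 is one option consistent with column 3 (N + W ≡ P (mod 10), carry-in 1) — take it ⇒ P=2.
Step 6. [col 3: N + W ≡ P (mod 10)] column 3 reads N+W+carry(1)=P with N=6, P=2; with digits 2,3,6,7,8 already taken and all letters distinct, the only value for W is 5, so W=5.
Step 7. [col 4: W + F ≡ U (mod 10)] in column 4 we have W+F≡U with carry-in 1; given W=5, F=3 and digits 2,3,5,6,7,8 already taken and all letters distinct, that pins U to 9 ⇒ U=9.
Step 8. [col 6: F + L ≡ Y (mod 10)] from column 6 (F=3, carry-in 0, digits 2,3,5,6,7,8,9 already taken and all letters distinct): Y must equal 4. So Y=4.
Step 9. [col 6: F + L ≡ Y (mod 10)] in column 6 we have F+L≡Y with carry-in 0; given F=3, Y=4 and digits 2,3,4,5,6,7,8,9 already taken and all letters distinct, that pins L to 1. So L=1.

Answer: F=3, G=8, L=1, N=6, P=2, U=9, W=5, Y=4, Z=7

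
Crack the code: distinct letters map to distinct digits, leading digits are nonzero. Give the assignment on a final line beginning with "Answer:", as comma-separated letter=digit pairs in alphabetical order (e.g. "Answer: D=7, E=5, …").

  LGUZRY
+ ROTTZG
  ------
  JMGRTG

Step 1. [col 1: Y + G ≡ G (mod 10)] column 1: given nothing yet, carry-in 0, and all letters distinct, none taken yet, Y+G≡G (mod 10) forces Y=0. So Y=0.
Step 2. [col 1: Y + G ≡ G (mod 10)] no forcing yet in column 1 (carry-in 0); G=6 is free and consistent — try it. So G=6.
Step 3. [col 2: R + Z ≡ T (mod 10)] column 2 (R + Z ≡ T (mod 10), carry-in 0) doesn't pin Z yet; pick Z=5 and continue. So Z=5.
Step 4. [col 2: R + Z ≡ T (mod 10)] no forcing yet in column 2 (carry-in 0); R=3 is free and consistent — try it ⇒ R=3.
Step 5. [col 2: R + Z ≡ T (mod 10)] from column 2 (R=3, Z=5, carry-in 0, digits 0,3,5,6 already taken and all letters distinct): T must equal 8, so T=8.
Step 6. [col 4: U + T ≡ G (mod 10)] from column 4 (T=8, G=6, carry-in 1, digits 0,3,5,6,8 already taken and all letters distinct): U must equal 7, so U=7.
Step 7. [col 5: G + O ≡ M (mod 10)] several values work for O in column 5 (G + O ≡ M (mod 10), carry-in 1); try O=2 ⇒ O=2.
Step 8. [col 5: G + O ≡ M (mod 10)] from column 5 (G=6, O=2, carry-in 1, digits 0,2,3,5,6,7,8 already taken and all letters distinct): M must equal 9, so M=9.
Step 9. [col 6: L + R ≡ J (mod 10)] from column 6 (R=3, carry-in 0, digits 0,2,3,5,6,7,8,9 already taken and all letters distinct): J must equal 4. So J=4.
Step 10. [col 6: L + R ≡ J (mod 10)] from column 6 (R=3, J=4, carry-in 0, digits 0,2,3,4,5,6,7,8,9 already taken and all letters distinct): L must equal 1. So L=1.

Answer: G=6, J=4, L=1, M=9, O=2, R=3, T=8, U=7, Y=0, Z=5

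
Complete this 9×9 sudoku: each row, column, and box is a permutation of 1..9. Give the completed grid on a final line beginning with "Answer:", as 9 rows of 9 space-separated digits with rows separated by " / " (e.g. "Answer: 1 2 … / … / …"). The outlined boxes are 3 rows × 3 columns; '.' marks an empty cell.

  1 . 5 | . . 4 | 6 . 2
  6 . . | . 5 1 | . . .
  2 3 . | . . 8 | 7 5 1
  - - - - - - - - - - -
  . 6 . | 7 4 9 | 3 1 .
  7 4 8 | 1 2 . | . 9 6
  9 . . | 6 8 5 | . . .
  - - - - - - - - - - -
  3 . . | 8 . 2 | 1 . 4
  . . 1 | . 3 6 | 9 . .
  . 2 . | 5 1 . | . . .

Step 1. [r9c3∈{4,6,7,9}] r9c3 is the only open cell in row 9 admitting 9. So r9c3=9.
Step 2. [r9c7∈{8}] only 8 remains possible at r9c7, so r9c7=8.
Step 3. [r2c9∈{3,8,9}] col 9 places 9 nowhere but r2c9. So r2c9=9.
Step 4. [r8c9∈{5,7}] box 9 places 5 nowhere but r8c9, so r8c9=5.
Step 5. [r1c2∈{7,8,9}] in col 2, 9 fits only at r1c2. So r1c2=9.
Step 6. [r9c6∈{7}] r9c6 is down to just 7. So r9c6=7.
Step 7. [r6c7∈{2,4}] across col 7, 2 lands solely at r6c7. So r6c7=2.
Step 8. [r2c2∈{7,8}] 8 has one home in box 1: r2c2 ⇒ r2c2=8.
Step 9. [r8c2∈{7}] nothing but 7 survives at r8c2 ⇒ r8c2=7.
Step 10. [r9c8∈{3,6}] row 9 places 6 nowhere but r9c8. So r9c8=6.
Step 11. [r1c4∈{3}] nothing but 3 survives at r1c4 ⇒ r1c4=3.
Step 12. [r6c8∈{4,7}] 4 has one home in row 6: r6c8, so r6c8=4.
Step 13. [r3c4∈{9}] r3c4 is down to just 9 ⇒ r3c4=9.
Step 14. [r8c1∈{4,8}] 8 has one home in row 8: r8c1, so r8c1=8.
Step 15. [r2c7∈{4}] r2c7's peers cover all but 4, so r2c7=4.
Step 16. [r3c5∈{6}] r3c5 has the single candidate 6, so r3c5=6.
Step 17. [r2c8∈{3}] r2c8 has the single candidate 3, so r2c8=3.
Step 18. [r8c4∈{4}] r8c4's peers cover all but 4 ⇒ r8c4=4.
Step 19. [r7c8∈{7}] r7c8's peers cover all but 7, so r7c8=7.
Step 20. [r4c1∈{5}] r4c1's peers cover all but 5. So r4c1=5.
Step 21. [r7c2∈{5}] nothing but 5 survives at r7c2, so r7c2=5.
Step 22. [r5c6∈{3}] nothing but 3 survives at r5c6 ⇒ r5c6=3.
Step 23. [r3c3∈{4}] r3c3 has the single candidate 4, so r3c3=4.
Step 24. [r4c3∈{2}] only 2 remains possible at r4c3. So r4c3=2.
Step 25. [r6c9∈{7}] nothing but 7 survives at r6c9, so r6c9=7.
Step 26. [r7c3∈{6}] nothing but 6 survives at r7c3. So r7c3=6.
Step 27. [r1c5∈{7}] r1c5 has the single candidate 7, so r1c5=7.
Step 28. [r9c9∈{3}] only 3 remains possible at r9c9. So r9c9=3.
Step 29. [r4c9∈{8}] r4c9 has the single candidate 8, so r4c9=8.
Step 30. [r6c2∈{1}] r6c2's peers cover all but 1. So r6c2=1.
Step 31. [r2c3∈{7}] nothing but 7 survives at r2c3, so r2c3=7.
Step 32. [r6c3∈{3}] r6c3 has the single candidate 3 ⇒ r6c3=3.
Step 33. [r5c7∈{5}] r5c7's peers cover all but 5. So r5c7=5.
Step 34. [r9c1∈{4}] r9c1 is down to just 4. So r9c1=4.
Step 35. [r2c4∈{2}] r2c4 has the single candidate 2, so r2c4=2.
Step 36. [r7c5∈{9}] r7c5 is down to just 9 ⇒ r7c5=9.
Step 37. [r1c8∈{8}] nothing but 8 survives at r1c8. So r1c8=8.
Step 38. [r8c8∈{2}] only 2 remains possible at r8c8, so r8c8=2.

Answer: 1 9 5 3 7 4 6 8 2 / 6 8 7 2 5 1 4 3 9 / 2 3 4 9 6 8 7 5 1 / 5 6 2 7 4 9 3 1 8 / 7 4 8 1 2 3 5 9 6 / 9 1 3 6 8 5 2 4 7 / 3 5 6 8 9 2 1 7 4 / 8 7 1 4 3 6 9 2 5 / 4 2 9 5 1 7 8 6 3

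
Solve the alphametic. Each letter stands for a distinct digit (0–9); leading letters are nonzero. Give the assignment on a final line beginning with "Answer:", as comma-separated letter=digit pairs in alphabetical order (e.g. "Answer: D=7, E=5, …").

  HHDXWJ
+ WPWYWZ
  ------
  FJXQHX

Step 1. [col 1: J + Z ≡ X (mod 10)] column 1 (J + Z ≡ X (mod 10), carry-in 0) doesn't pin Z yet; pick Z=3 and continue ⇒ Z=3.
Step 2. [col 1: J + Z ≡ X (mod 10)] column 1 (J + Z ≡ X (mod 10), carry-in 0) doesn't pin J yet; pick J=1 and continue, so J=1.
Step 3. [col 1: J + Z ≡ X (mod 10)] from column 1 (J=1, Z=3, carry-in 0, digits 1,3 already taken and all letters distinct): X must equal 4, so X=4.
Step 4. [col 2: W + W ≡ H (mod 10)] column 2 (W + W ≡ H (mod 10), carry-in 0) doesn't pin W yet; pick W=6 and continue, so W=6.
Step 5. [col 2: W + W ≡ H (mod 10)] from column 2 (W=6, carry-in 0, digits 1,3,4,6 already taken and all letters distinct): H must equal 2 ⇒ H=2.
Step 6. [col 3: X + Y ≡ Q (mod 10)] no forcing yet in column 3 (carry-in 1); Y=5 is free and consistent — try it ⇒ Y=5.
Step 7. [col 3: X + Y ≡ Q (mod 10)] column 3 reads X+Y+carry(1)=Q with X=4, Y=5; with digits 1,2,3,4,5,6 already taken and all letters distinct, the only value for Q is 0, so Q=0.
Step 8. [col 4: D + W ≡ X (mod 10)] column 4 reads D+W+carry(1)=X with W=6, X=4; with digits 0,1,2,3,4,5,6 already taken and all letters distinct, the only value for D is 7 ⇒ D=7.
Step 9. [col 5: H + P ≡ J (mod 10)] column 5 reads H+P+carry(1)=J with H=2, J=1; with digits 0,1,2,3,4,5,6,7 already taken and all letters distinct, the only value for P is 8 ⇒ P=8.
Step 10. [col 6: H + W ≡ F (mod 10)] from column 6 (H=2, W=6, carry-in 1, digits 0,1,2,3,4,5,6,7,8 already taken and all letters distinct): F must equal 9 ⇒ F=9.

Answer: D=7, F=9, H=2, J=1, P=8, Q=0, W=6, X=4, Y=5, Z=3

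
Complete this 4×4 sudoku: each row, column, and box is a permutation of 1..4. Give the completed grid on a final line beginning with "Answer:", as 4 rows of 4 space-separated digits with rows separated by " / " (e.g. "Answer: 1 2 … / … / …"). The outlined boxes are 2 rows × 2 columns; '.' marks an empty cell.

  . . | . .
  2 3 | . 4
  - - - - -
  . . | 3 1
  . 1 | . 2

Step 1. [r3c1∈{4}] r3c1 is down to just 4, so r3c1=4.
Step 2. [r1c1∈{1}] nothing but 1 survives at r1c1 ⇒ r1c1=1.
Step 3. [r1c4∈{3}] nothing but 3 survives at r1c4 ⇒ r1c4=3.
Step 4. [r1c2∈{4}] r1c2's peers cover all but 4, so r1c2=4.
Step 5. [r4c1∈{3}] r4c1 is down to just 3, so r4c1=3.
Step 6. [r4c3∈{4}] r4c3 is down to just 4, so r4c3=4.
Step 7. [r3c2∈{2}] r3c2 is down to just 2, so r3c2=2.
Step 8. [r1c3∈{2}] nothing but 2 survives at r1c3 ⇒ r1c3=2.
Step 9. [r2c3∈{1}] r2c3 is down to just 1. So r2c3=1.

Answer: 1 4 2 3 / 2 3 1 4 / 4 2 3 1 / 3 1 4 2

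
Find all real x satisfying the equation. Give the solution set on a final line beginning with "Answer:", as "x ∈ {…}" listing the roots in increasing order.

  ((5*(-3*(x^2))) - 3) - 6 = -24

Step 1. [((5*(-3*(x^2))) - 3) - 6 = -24] 6 comes off first (add 6). So sub: (5*(-3*(x^2))) - 3 = -18.
Step 2. [(5*(-3*(x^2))) - 3 = -18] 3 comes off first (add 3). So sub: 5*(-3*(x^2)) = -15.
Step 3. [5*(-3*(x^2)) = -15] LHS = 5·(…); ÷5 both sides ⇒ div: -3*(x^2) = -3.
Step 4. [-3*(x^2) = -3] -3 out front; divide by -3. So div: x^2 = 1.
Step 5. [x^2 = 1] √ both sides: 1 ≥ 0 gives two branches, so sqrt: x = 1 or -1.

Answer: x ∈ {-1, 1}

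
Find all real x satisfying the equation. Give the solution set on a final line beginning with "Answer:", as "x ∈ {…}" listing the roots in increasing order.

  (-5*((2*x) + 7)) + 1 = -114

Step 1. [(-5*((2*x) + 7)) + 1 = -114] subtract 1: x sits inside (… + 1). So sub: -5*((2*x) + 7) = -115.
Step 2. [-5*((2*x) + 7) = -115] -5 out front; divide by -5, so div: (2*x) + 7 = 23.
Step 3. [(2*x) + 7 = 23] peel the +7: subtract 7 from each side. So sub: 2*x = 16.
Step 4. [2*x = 16] divide by the outer 2. So div: x = 8.

Answer: x ∈ {8}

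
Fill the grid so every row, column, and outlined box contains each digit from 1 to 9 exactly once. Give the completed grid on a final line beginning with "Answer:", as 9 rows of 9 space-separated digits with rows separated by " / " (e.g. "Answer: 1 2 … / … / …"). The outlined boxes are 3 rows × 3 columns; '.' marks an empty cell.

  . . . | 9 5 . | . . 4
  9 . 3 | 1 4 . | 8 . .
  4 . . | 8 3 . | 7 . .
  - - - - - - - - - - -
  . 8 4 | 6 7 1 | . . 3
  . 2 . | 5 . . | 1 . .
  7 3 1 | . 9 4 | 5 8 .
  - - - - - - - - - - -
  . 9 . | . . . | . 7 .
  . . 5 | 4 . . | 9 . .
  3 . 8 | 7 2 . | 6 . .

Step 1. [r5c1∈{6}] r5c1 has the single candidate 6, so r5c1=6.
Step 2. [r1c3∈{2,6,7}] 7 has one home in col 3: r1c3 ⇒ r1c3=7.
Step 3. [r4c8∈{2,9}] across row 4, 9 lands solely at r4c8. So r4c8=9.
Step 4. [r3c9∈{1,2,5,6,9}] across row 3, 9 lands solely at r3c9 ⇒ r3c9=9.
Step 5. [r5c5∈{8}] only 8 remains possible at r5c5. So r5c5=8.
Step 6. [r4c7∈{2}] r4c7 is down to just 2. So r4c7=2.
Step 7. [r7c4∈{3}] nothing but 3 survives at r7c4. So r7c4=3.
Step 8. [r8c8∈{1,2,3}] in row 8, 3 fits only at r8c8. So r8c8=3.
Step 9. [r9c2∈{1,4}] in col 2, 4 fits only at r9c2, so r9c2=4.
Step 10. [r8c2∈{1,6,7}] 7 has one home in row 8: r8c2 ⇒ r8c2=7.
Step 11. [r7c3∈{2,6}] 6 has one home in box 7: r7c3. So r7c3=6.
Step 12. [r3c3∈{2}] r3c3's peers cover all but 2 ⇒ r3c3=2.
Step 13. [r3c6∈{6}] r3c6 has the single candidate 6 ⇒ r3c6=6.
Step 14. [r7c5∈{1}] only 1 remains possible at r7c5. So r7c5=1.
Step 15. [r8c1∈{1,2}] box 7 places 1 nowhere but r8c1. So r8c1=1.
Step 16. [r8c9∈{2,8}] in row 8, 2 fits only at r8c9, so r8c9=2.
Step 17. [r1c6∈{2}] r1c6's peers cover all but 2, so r1c6=2.
Step 18. [r2c8∈{2,5,6}] 2 has one home in row 2: r2c8. So r2c8=2.
Step 19. [r1c8∈{1,6}] 6 has one home in col 8: r1c8, so r1c8=6.
Step 20. [r2c9∈{5}] r2c9 has the single candidate 5. So r2c9=5.
Step 21. [r9c8∈{1,5}] col 8 places 5 nowhere but r9c8, so r9c8=5.
Step 22. [r1c2∈{1}] r1c2's peers cover all but 1. So r1c2=1.
Step 23. [r8c6∈{8}] only 8 remains possible at r8c6, so r8c6=8.
Step 24. [r5c8∈{4}] nothing but 4 survives at r5c8, so r5c8=4.
Step 25. [r1c7∈{3}] nothing but 3 survives at r1c7, so r1c7=3.
Step 26. [r5c6∈{3}] r5c6's peers cover all but 3, so r5c6=3.
Step 27. [r5c9∈{7}] nothing but 7 survives at r5c9. So r5c9=7.
Step 28. [r6c9∈{6}] r6c9's peers cover all but 6 ⇒ r6c9=6.
Step 29. [r5c3∈{9}] nothing but 9 survives at r5c3, so r5c3=9.
Step 30. [r7c7∈{4}] r7c7 is down to just 4 ⇒ r7c7=4.
Step 31. [r4c1∈{5}] r4c1 has the single candidate 5, so r4c1=5.
Step 32. [r7c1∈{2}] r7c1's peers cover all but 2. So r7c1=2.
Step 33. [r8c5∈{6}] r8c5's peers cover all but 6, so r8c5=6.
Step 34. [r7c6∈{5}] nothing but 5 survives at r7c6 ⇒ r7c6=5.
Step 35. [r9c6∈{9}] nothing but 9 survives at r9c6 ⇒ r9c6=9.
Step 36. [r2c6∈{7}] r2c6's peers cover all but 7. So r2c6=7.
Step 37. [r3c8∈{1}] r3c8's peers cover all but 1 ⇒ r3c8=1.
Step 38. [r3c2∈{5}] nothing but 5 survives at r3c2, so r3c2=5.
Step 39. [r7c9∈{8}] r7c9 has the single candidate 8. So r7c9=8.
Step 40. [r2c2∈{6}] r2c2's peers cover all but 6, so r2c2=6.
Step 41. [r6c4∈{2}] r6c4 is down to just 2. So r6c4=2.
Step 42. [r9c9∈{1}] only 1 remains possible at r9c9, so r9c9=1.
Step 43. [r1c1∈{8}] r1c1 has the single candidate 8, so r1c1=8.

Answer: 8 1 7 9 5 2 3 6 4 / 9 6 3 1 4 7 8 2 5 / 4 5 2 8 3 6 7 1 9 / 5 8 4 6 7 1 2 9 3 / 6 2 9 5 8 3 1 4 7 / 7 3 1 2 9 4 5 8 6 / 2 9 6 3 1 5 4 7 8 / 1 7 5 4 6 8 9 3 2 / 3 4 8 7 2 9 6 5 1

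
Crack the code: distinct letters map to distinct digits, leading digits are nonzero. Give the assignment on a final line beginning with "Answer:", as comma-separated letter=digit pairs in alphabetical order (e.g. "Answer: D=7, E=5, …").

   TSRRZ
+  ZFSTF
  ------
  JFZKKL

Step 1. [col 1: Z + F ≡ L (mod 10)] no forcing yet in column 1 (carry-in 0); F=2 is free and consistent — try it, so F=2.
Step 2. [J] adding two 5-digit numbers gives at most 5+1 digits, and here it does — J is that final carry and must be 1. So J=1.
Step 3. [col 1: Z + F ≡ L (mod 10)] several values work for L in column 1 (Z + F ≡ L (mod 10), carry-in 0); try L=9. So L=9.
Step 4. [col 1: Z + F ≡ L (mod 10)] column 1: given F=2, L=9, carry-in 0, and digits 1,2,9 already taken and all letters distinct, Z+F≡L (mod 10) forces Z=7, so Z=7.
Step 5. [col 2: R + T ≡ K (mod 10)] no forcing yet in column 2 (carry-in 0); R=8 is free and consistent — try it. So R=8.
Step 6. [col 2: R + T ≡ K (mod 10)] K=3 is one option consistent with column 2 (R + T ≡ K (mod 10), carry-in 0) — take it. So K=3.
Step 7. [col 2: R + T ≡ K (mod 10)] in column 2 we have R+T≡K with carry-in 0; given R=8, K=3 and digits 1,2,3,7,8,9 already taken and all letters distinct, that pins T to 5. So T=5.
Step 8. [col 3: R + S ≡ K (mod 10)] in column 3 we have R+S≡K with carry-in 1; given R=8, K=3 and digits 1,2,3,5,7,8,9 already taken and all letters distinct, that pins S to 4, so S=4.

Answer: F=2, J=1, K=3, L=9, R=8, S=4, T=5, Z=7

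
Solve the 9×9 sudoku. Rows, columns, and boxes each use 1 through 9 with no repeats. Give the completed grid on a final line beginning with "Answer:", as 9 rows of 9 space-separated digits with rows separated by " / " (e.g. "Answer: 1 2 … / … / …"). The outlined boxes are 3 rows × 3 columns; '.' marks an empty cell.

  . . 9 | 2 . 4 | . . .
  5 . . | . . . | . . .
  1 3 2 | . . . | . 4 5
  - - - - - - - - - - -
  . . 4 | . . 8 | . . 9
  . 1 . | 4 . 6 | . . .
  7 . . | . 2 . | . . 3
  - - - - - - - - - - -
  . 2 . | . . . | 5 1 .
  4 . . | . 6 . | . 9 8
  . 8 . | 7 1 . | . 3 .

Step 1. [r1c5∈{3,5,7,8}] r1c5 is the only open cell in row 1 admitting 5. So r1c5=5.
Step 2. [r1c7∈{1,3,6,7,8}] across row 1, 3 lands solely at r1c7, so r1c7=3.
Step 3. [r6c2∈{5,6,9}] across col 2, 9 lands solely at r6c2 ⇒ r6c2=9.
Step 4. [r5c5∈{3,7,9}] r5c5 is the only open cell in row 5 admitting 9, so r5c5=9.
Step 5. [r4c5∈{3,7}] box 5 places 7 nowhere but r4c5, so r4c5=7.
Step 6. [r4c4∈{1,3,5}] box 5 places 3 nowhere but r4c4 ⇒ r4c4=3.
Step 7. [r3c5∈{8}] only 8 remains possible at r3c5 ⇒ r3c5=8.
Step 8. [r8c4∈{5}] r8c4 has the single candidate 5 ⇒ r8c4=5.
Step 9. [r8c2∈{7}] only 7 remains possible at r8c2. So r8c2=7.
Step 10. [r2c3∈{6,7,8}] r2c3 is the only open cell in col 3 admitting 7 ⇒ r2c3=7.
Step 11. [r8c7∈{2}] r8c7's peers cover all but 2. So r8c7=2.
Step 12. [r1c2∈{6}] r1c2's peers cover all but 6, so r1c2=6.
Step 13. [r7c9∈{4,6,7}] row 7 places 7 nowhere but r7c9. So r7c9=7.
Step 14. [r6c7∈{1,4,6,8}] 4 has one home in row 6: r6c7. So r6c7=4.
Step 15. [r9c7∈{6}] nothing but 6 survives at r9c7, so r9c7=6.
Step 16. [r8c6∈{3}] nothing but 3 survives at r8c6 ⇒ r8c6=3.
Step 17. [r7c6∈{9}] r7c6's peers cover all but 9, so r7c6=9.
Step 18. [r5c9∈{2}] r5c9 is down to just 2 ⇒ r5c9=2.
Step 19. [r2c6∈{1}] r2c6 is down to just 1. So r2c6=1.
Step 20. [r1c8∈{7,8}] across row 1, 7 lands solely at r1c8. So r1c8=7.
Step 21. [r4c2∈{5}] only 5 remains possible at r4c2, so r4c2=5.
Step 22. [r4c8∈{6}] only 6 remains possible at r4c8, so r4c8=6.
Step 23. [r6c3∈{6,8}] in row 6, 6 fits only at r6c3 ⇒ r6c3=6.
Step 24. [r6c8∈{5,8}] 8 has one home in row 6: r6c8, so r6c8=8.
Step 25. [r3c4∈{6,9}] 6 has one home in row 3: r3c4, so r3c4=6.
Step 26. [r7c3∈{3}] r7c3's peers cover all but 3. So r7c3=3.
Step 27. [r2c4∈{9}] nothing but 9 survives at r2c4, so r2c4=9.
Step 28. [r5c3∈{8}] only 8 remains possible at r5c3, so r5c3=8.
Step 29. [r2c2∈{4}] only 4 remains possible at r2c2, so r2c2=4.
Step 30. [r3c7∈{9}] nothing but 9 survives at r3c7 ⇒ r3c7=9.
Step 31. [r6c4∈{1}] nothing but 1 survives at r6c4, so r6c4=1.
Step 32. [r5c1∈{3}] r5c1 is down to just 3, so r5c1=3.
Step 33. [r1c1∈{8}] nothing but 8 survives at r1c1, so r1c1=8.
Step 34. [r6c6∈{5}] r6c6 is down to just 5. So r6c6=5.
Step 35. [r5c8∈{5}] nothing but 5 survives at r5c8. So r5c8=5.
Step 36. [r7c5∈{4}] nothing but 4 survives at r7c5. So r7c5=4.
Step 37. [r2c8∈{2}] r2c8 is down to just 2 ⇒ r2c8=2.
Step 38. [r5c7∈{7}] r5c7's peers cover all but 7. So r5c7=7.
Step 39. [r9c6∈{2}] r9c6 has the single candidate 2, so r9c6=2.
Step 40. [r9c9∈{4}] r9c9's peers cover all but 4, so r9c9=4.
Step 41. [r7c1∈{6}] r7c1 is down to just 6 ⇒ r7c1=6.
Step 42. [r2c5∈{3}] r2c5 has the single candidate 3 ⇒ r2c5=3.
Step 43. [r8c3∈{1}] r8c3 is down to just 1, so r8c3=1.
Step 44. [r2c7∈{8}] r2c7 is down to just 8, so r2c7=8.
Step 45. [r4c1∈{2}] r4c1's peers cover all but 2, so r4c1=2.
Step 46. [r2c9∈{6}] r2c9 is down to just 6 ⇒ r2c9=6.
Step 47. [r9c1∈{9}] r9c1 has the single candidate 9. So r9c1=9.
Step 48. [r9c3∈{5}] only 5 remains possible at r9c3 ⇒ r9c3=5.
Step 49. [r7c4∈{8}] r7c4 is down to just 8 ⇒ r7c4=8.
Step 50. [r3c6∈{7}] only 7 remains possible at r3c6. So r3c6=7.
Step 51. [r1c9∈{1}] nothing but 1 survives at r1c9 ⇒ r1c9=1.
Step 52. [r4c7∈{1}] nothing but 1 survives at r4c7 ⇒ r4c7=1.

Answer: 8 6 9 2 5 4 3 7 1 / 5 4 7 9 3 1 8 2 6 / 1 3 2 6 8 7 9 4 5 / 2 5 4 3 7 8 1 6 9 / 3 1 8 4 9 6 7 5 2 / 7 9 6 1 2 5 4 8 3 / 6 2 3 8 4 9 5 1 7 / 4 7 1 5 6 3 2 9 8 / 9 8 5 7 1 2 6 3 4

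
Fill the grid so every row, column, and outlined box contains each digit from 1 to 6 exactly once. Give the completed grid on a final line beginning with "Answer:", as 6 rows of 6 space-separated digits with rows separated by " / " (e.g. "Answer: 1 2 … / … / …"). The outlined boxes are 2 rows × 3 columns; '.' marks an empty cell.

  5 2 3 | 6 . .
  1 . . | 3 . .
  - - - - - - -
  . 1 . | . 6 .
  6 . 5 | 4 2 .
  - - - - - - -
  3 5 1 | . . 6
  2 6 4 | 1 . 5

Step 1. [r5c5∈{4}] nothing but 4 survives at r5c5. So r5c5=4.
Step 2. [r1c6∈{1,4}] in row 1, 4 fits only at r1c6 ⇒ r1c6=4.
Step 3. [r4c2∈{3}] only 3 remains possible at r4c2 ⇒ r4c2=3.
Step 4. [r6c5∈{3}] r6c5 is down to just 3. So r6c5=3.
Step 5. [r2c3∈{6}] r2c3 is down to just 6 ⇒ r2c3=6.
Step 6. [r3c6∈{3}] nothing but 3 survives at r3c6 ⇒ r3c6=3.
Step 7. [r2c5∈{5}] nothing but 5 survives at r2c5 ⇒ r2c5=5.
Step 8. [r3c4∈{5}] nothing but 5 survives at r3c4 ⇒ r3c4=5.
Step 9. [r2c6∈{2}] r2c6's peers cover all but 2 ⇒ r2c6=2.
Step 10. [r2c2∈{4}] r2c2 has the single candidate 4, so r2c2=4.
Step 11. [r5c4∈{2}] r5c4 is down to just 2 ⇒ r5c4=2.
Step 12. [r1c5∈{1}] nothing but 1 survives at r1c5, so r1c5=1.
Step 13. [r3c3∈{2}] nothing but 2 survives at r3c3. So r3c3=2.
Step 14. [r4c6∈{1}] nothing but 1 survives at r4c6 ⇒ r4c6=1.
Step 15. [r3c1∈{4}] only 4 remains possible at r3c1 ⇒ r3c1=4.

Answer: 5 2 3 6 1 4 / 1 4 6 3 5 2 / 4 1 2 5 6 3 / 6 3 5 4 2 1 / 3 5 1 2 4 6 / 2 6 4 1 3 5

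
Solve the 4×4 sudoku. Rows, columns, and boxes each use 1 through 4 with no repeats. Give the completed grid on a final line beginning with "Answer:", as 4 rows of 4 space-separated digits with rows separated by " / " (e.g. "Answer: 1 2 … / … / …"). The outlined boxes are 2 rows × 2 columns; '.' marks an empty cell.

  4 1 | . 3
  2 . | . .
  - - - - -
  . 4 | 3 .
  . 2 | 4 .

Step 1. [r4c4∈{1}] only 1 remains possible at r4c4 ⇒ r4c4=1.
Step 2. [r4c1∈{3}] only 3 remains possible at r4c1. So r4c1=3.
Step 3. [r1c3∈{2}] r1c3's peers cover all but 2. So r1c3=2.
Step 4. [r3c4∈{2}] r3c4 has the single candidate 2. So r3c4=2.
Step 5. [r2c2∈{3}] r2c2 has the single candidate 3. So r2c2=3.
Step 6. [r3c1∈{1}] nothing but 1 survives at r3c1. So r3c1=1.
Step 7. [r2c3∈{1}] nothing but 1 survives at r2c3 ⇒ r2c3=1.
Step 8. [r2c4∈{4}] r2c4 has the single candidate 4. So r2c4=4.

Answer: 4 1 2 3 / 2 3 1 4 / 1 4 3 2 / 3 2 4 1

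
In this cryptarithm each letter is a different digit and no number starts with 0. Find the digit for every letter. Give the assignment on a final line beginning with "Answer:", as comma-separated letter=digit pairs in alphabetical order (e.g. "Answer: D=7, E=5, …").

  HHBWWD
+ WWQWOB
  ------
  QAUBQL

Step 1. [col 1: D + B ≡ L (mod 10)] no forcing yet in column 1 (carry-in 0); D=9 is free and consistent — try it, so D=9.
Step 2. [col 1: D + B ≡ L (mod 10)] several values work for L in column 1 (D + B ≡ L (mod 10), carry-in 0); try L=7 ⇒ L=7.
Step 3. [col 1: D + B ≡ L (mod 10)] in column 1 we have D+B≡L with carry-in 0; given D=9, L=7 and digits 7,9 already taken and all letters distinct, that pins B to 8 ⇒ B=8.
Step 4. [col 2: W + O ≡ Q (mod 10)] several values work for Q in column 2 (W + O ≡ Q (mod 10), carry-in 1); try Q=5. So Q=5.
Step 5. [col 2: W + O ≡ Q (mod 10)] W=4 is one option consistent with column 2 (W + O ≡ Q (mod 10), carry-in 1) — take it. So W=4.
Step 6. [col 2: W + O ≡ Q (mod 10)] column 2: given W=4, Q=5, carry-in 1, and digits 4,5,7,8,9 already taken and all letters distinct, W+O≡Q (mod 10) forces O=0 ⇒ O=0.
Step 7. [col 4: B + Q ≡ U (mod 10)] column 4: given B=8, Q=5, carry-in 0, and digits 0,4,5,7,8,9 already taken and all letters distinct, B+Q≡U (mod 10) forces U=3 ⇒ U=3.
Step 8. [col 5: H + W ≡ A (mod 10)] several values work for H in column 5 (H + W ≡ A (mod 10), carry-in 1); try H=1 ⇒ H=1.
Step 9. [col 5: H + W ≡ A (mod 10)] in column 5 we have H+W≡A with carry-in 1; given H=1, W=4 and digits 0,1,3,4,5,7,8,9 already taken and all letters distinct, that pins A to 6. So A=6.

Answer: A=6, B=8, D=9, H=1, L=7, O=0, Q=5, U=3, W=4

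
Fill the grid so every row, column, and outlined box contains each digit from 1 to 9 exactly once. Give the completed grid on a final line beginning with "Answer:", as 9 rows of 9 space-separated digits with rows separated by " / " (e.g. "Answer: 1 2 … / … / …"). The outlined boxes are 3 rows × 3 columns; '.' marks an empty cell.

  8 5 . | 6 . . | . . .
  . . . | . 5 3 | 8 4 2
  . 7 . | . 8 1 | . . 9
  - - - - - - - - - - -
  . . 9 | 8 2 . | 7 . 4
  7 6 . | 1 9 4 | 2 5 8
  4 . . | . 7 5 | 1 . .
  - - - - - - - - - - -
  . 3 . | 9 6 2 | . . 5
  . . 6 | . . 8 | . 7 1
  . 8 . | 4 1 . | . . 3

Step 1. [r1c3∈{1,2,3,4}] row 1 places 2 nowhere but r1c3. So r1c3=2.
Step 2. [r8c2∈{2,4,9}] col 2 places 4 nowhere but r8c2, so r8c2=4.
Step 3. [r4c1∈{1,3,5}] across row 4, 5 lands solely at r4c1. So r4c1=5.
Step 4. [r3c1∈{3,6}] 3 has one home in col 1: r3c1 ⇒ r3c1=3.
Step 5. [r3c8∈{6}] r3c8 has the single candidate 6 ⇒ r3c8=6.
Step 6. [r6c4∈{3}] nothing but 3 survives at r6c4. So r6c4=3.
Step 7. [r8c7∈{9}] r8c7 has the single candidate 9, so r8c7=9.
Step 8. [r2c3∈{1}] nothing but 1 survives at r2c3, so r2c3=1.
Step 9. [r9c6∈{7}] r9c6 is down to just 7 ⇒ r9c6=7.
Step 10. [r9c1∈{2,9}] across row 9, 9 lands solely at r9c1, so r9c1=9.
Step 11. [r4c8∈{3}] only 3 remains possible at r4c8 ⇒ r4c8=3.
Step 12. [r6c8∈{9}] nothing but 9 survives at r6c8, so r6c8=9.
Step 13. [r4c6∈{6}] nothing but 6 survives at r4c6, so r4c6=6.
Step 14. [r3c4∈{2}] r3c4's peers cover all but 2, so r3c4=2.
Step 15. [r7c1∈{1}] r7c1 has the single candidate 1, so r7c1=1.
Step 16. [r7c3∈{7}] only 7 remains possible at r7c3. So r7c3=7.
Step 17. [r4c2∈{1}] nothing but 1 survives at r4c2. So r4c2=1.
Step 18. [r2c1∈{6}] only 6 remains possible at r2c1 ⇒ r2c1=6.
Step 19. [r5c3∈{3}] r5c3 is down to just 3. So r5c3=3.
Step 20. [r1c9∈{7}] only 7 remains possible at r1c9, so r1c9=7.
Step 21. [r9c7∈{6}] only 6 remains possible at r9c7, so r9c7=6.
Step 22. [r1c8∈{1}] only 1 remains possible at r1c8 ⇒ r1c8=1.
Step 23. [r8c5∈{3}] r8c5 has the single candidate 3, so r8c5=3.
Step 24. [r2c4∈{7}] r2c4's peers cover all but 7 ⇒ r2c4=7.
Step 25. [r1c5∈{4}] r1c5 is down to just 4. So r1c5=4.
Step 26. [r3c7∈{5}] nothing but 5 survives at r3c7. So r3c7=5.
Step 27. [r3c3∈{4}] r3c3 is down to just 4 ⇒ r3c3=4.
Step 28. [r9c3∈{5}] r9c3 is down to just 5, so r9c3=5.
Step 29. [r9c8∈{2}] nothing but 2 survives at r9c8. So r9c8=2.
Step 30. [r1c7∈{3}] r1c7 is down to just 3, so r1c7=3.
Step 31. [r6c9∈{6}] nothing but 6 survives at r6c9, so r6c9=6.
Step 32. [r6c3∈{8}] r6c3 is down to just 8 ⇒ r6c3=8.
Step 33. [r7c7∈{4}] only 4 remains possible at r7c7. So r7c7=4.
Step 34. [r6c2∈{2}] only 2 remains possible at r6c2. So r6c2=2.
Step 35. [r2c2∈{9}] only 9 remains possible at r2c2 ⇒ r2c2=9.
Step 36. [r8c4∈{5}] r8c4's peers cover all but 5, so r8c4=5.
Step 37. [r7c8∈{8}] r7c8 has the single candidate 8, so r7c8=8.
Step 38. [r1c6∈{9}] only 9 remains possible at r1c6. So r1c6=9.
Step 39. [r8c1∈{2}] only 2 remains possible at r8c1, so r8c1=2.

Answer: 8 5 2 6 4 9 3 1 7 / 6 9 1 7 5 3 8 4 2 / 3 7 4 2 8 1 5 6 9 / 5 1 9 8 2 6 7 3 4 / 7 6 3 1 9 4 2 5 8 / 4 2 8 3 7 5 1 9 6 / 1 3 7 9 6 2 4 8 5 / 2 4 6 5 3 8 9 7 1 / 9 8 5 4 1 7 6 2 3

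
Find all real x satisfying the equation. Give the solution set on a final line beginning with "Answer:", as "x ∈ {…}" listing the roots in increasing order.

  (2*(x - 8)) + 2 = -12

Step 1. [(2*(x - 8)) + 2 = -12] the outer +2 inverts by subtracting 2, so sub: 2*(x - 8) = -14.
Step 2. [2*(x - 8) = -14] divide by the outer 2. So div: x - 8 = -7.
Step 3. [x - 8 = -7] peel the -8: add 8 from each side ⇒ sub: x = 1.

Answer: x ∈ {1}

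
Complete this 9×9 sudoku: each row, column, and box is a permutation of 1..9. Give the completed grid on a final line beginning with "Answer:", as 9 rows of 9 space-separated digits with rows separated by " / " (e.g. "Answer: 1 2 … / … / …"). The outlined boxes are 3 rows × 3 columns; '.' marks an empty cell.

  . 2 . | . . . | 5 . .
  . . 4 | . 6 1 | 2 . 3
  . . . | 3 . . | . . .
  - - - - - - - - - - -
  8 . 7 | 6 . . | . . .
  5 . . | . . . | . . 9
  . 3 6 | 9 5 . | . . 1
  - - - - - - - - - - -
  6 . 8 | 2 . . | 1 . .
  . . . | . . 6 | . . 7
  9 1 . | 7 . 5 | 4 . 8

Step 1. [r5c2∈{4}] r5c2's peers cover all but 4 ⇒ r5c2=4.
Step 2. [r9c5∈{3}] r9c5 is down to just 3, so r9c5=3.
Step 3. [r4c9∈{2,4,5}] col 9 places 2 nowhere but r4c9. So r4c9=2.
Step 4. [r3c2∈{5,6,7,8,9}] 6 has one home in col 2: r3c2. So r3c2=6.
Step 5. [r7c8∈{3,5,9}] across row 7, 3 lands solely at r7c8 ⇒ r7c8=3.
Step 6. [r2c2∈{5,7,8,9}] across col 2, 8 lands solely at r2c2. So r2c2=8.
Step 7. [r3c9∈{4}] r3c9's peers cover all but 4. So r3c9=4.
Step 8. [r2c8∈{7,9}] in row 2, 9 fits only at r2c8, so r2c8=9.
Step 9. [r5c3∈{1,2}] across box 4, 1 lands solely at r5c3, so r5c3=1.
Step 10. [r5c4∈{8}] r5c4 has the single candidate 8 ⇒ r5c4=8.
Step 11. [r8c5∈{1,4,8,9}] row 8 places 8 nowhere but r8c5 ⇒ r8c5=8.
Step 12. [r1c4∈{4}] r1c4 has the single candidate 4, so r1c4=4.
Step 13. [r9c8∈{2,6}] in row 9, 6 fits only at r9c8. So r9c8=6.
Step 14. [r5c8∈{7}] only 7 remains possible at r5c8, so r5c8=7.
Step 15. [r6c6∈{2,4,7}] in row 6, 7 fits only at r6c6. So r6c6=7.
Step 16. [r3c7∈{7,8}] r3c7 is the only open cell in col 7 admitting 7, so r3c7=7.
Step 17. [r8c2∈{5}] nothing but 5 survives at r8c2. So r8c2=5.
Step 18. [r4c7∈{3}] r4c7's peers cover all but 3 ⇒ r4c7=3.
Step 19. [r4c6∈{4}] only 4 remains possible at r4c6, so r4c6=4.
Step 20. [r7c6∈{9}] r7c6's peers cover all but 9 ⇒ r7c6=9.
Step 21. [r8c1∈{2,3,4}] r8c1 is the only open cell in row 8 admitting 4 ⇒ r8c1=4.
Step 22. [r1c1∈{1,3,7}] 3 has one home in col 1: r1c1. So r1c1=3.
Step 23. [r1c8∈{1,8}] 1 has one home in row 1: r1c8. So r1c8=1.
Step 24. [r1c3∈{9}] nothing but 9 survives at r1c3. So r1c3=9.
Step 25. [r5c5∈{2}] r5c5 has the single candidate 2, so r5c5=2.
Step 26. [r3c8∈{8}] r3c8's peers cover all but 8 ⇒ r3c8=8.
Step 27. [r8c3∈{2,3}] 3 has one home in row 8: r8c3, so r8c3=3.
Step 28. [r4c2∈{9}] only 9 remains possible at r4c2, so r4c2=9.
Step 29. [r3c1∈{1}] r3c1's peers cover all but 1 ⇒ r3c1=1.
Step 30. [r6c7∈{8}] r6c7's peers cover all but 8. So r6c7=8.
Step 31. [r3c3∈{5}] only 5 remains possible at r3c3 ⇒ r3c3=5.
Step 32. [r1c6∈{8}] r1c6 has the single candidate 8, so r1c6=8.
Step 33. [r6c1∈{2}] r6c1 has the single candidate 2 ⇒ r6c1=2.
Step 34. [r4c5∈{1}] only 1 remains possible at r4c5, so r4c5=1.
Step 35. [r8c7∈{9}] r8c7's peers cover all but 9, so r8c7=9.
Step 36. [r1c5∈{7}] nothing but 7 survives at r1c5, so r1c5=7.
Step 37. [r1c9∈{6}] only 6 remains possible at r1c9, so r1c9=6.
Step 38. [r4c8∈{5}] only 5 remains possible at r4c8. So r4c8=5.
Step 39. [r7c2∈{7}] r7c2 has the single candidate 7 ⇒ r7c2=7.
Step 40. [r7c5∈{4}] r7c5's peers cover all but 4. So r7c5=4.
Step 41. [r9c3∈{2}] r9c3 is down to just 2 ⇒ r9c3=2.
Step 42. [r6c8∈{4}] r6c8 has the single candidate 4, so r6c8=4.
Step 43. [r8c4∈{1}] r8c4 is down to just 1 ⇒ r8c4=1.
Step 44. [r7c9∈{5}] r7c9 is down to just 5, so r7c9=5.
Step 45. [r2c1∈{7}] r2c1 has the single candidate 7, so r2c1=7.
Step 46. [r2c4∈{5}] nothing but 5 survives at r2c4 ⇒ r2c4=5.
Step 47. [r5c6∈{3}] r5c6's peers cover all but 3. So r5c6=3.
Step 48. [r8c8∈{2}] r8c8's peers cover all but 2. So r8c8=2.
Step 49. [r3c5∈{9}] nothing but 9 survives at r3c5. So r3c5=9.
Step 50. [r5c7∈{6}] r5c7's peers cover all but 6. So r5c7=6.
Step 51. [r3c6∈{2}] nothing but 2 survives at r3c6 ⇒ r3c6=2.

Answer: 3 2 9 4 7 8 5 1 6 / 7 8 4 5 6 1 2 9 3 / 1 6 5 3 9 2 7 8 4 / 8 9 7 6 1 4 3 5 2 / 5 4 1 8 2 3 6 7 9 / 2 3 6 9 5 7 8 4 1 / 6 7 8 2 4 9 1 3 5 / 4 5 3 1 8 6 9 2 7 / 9 1 2 7 3 5 4 6 8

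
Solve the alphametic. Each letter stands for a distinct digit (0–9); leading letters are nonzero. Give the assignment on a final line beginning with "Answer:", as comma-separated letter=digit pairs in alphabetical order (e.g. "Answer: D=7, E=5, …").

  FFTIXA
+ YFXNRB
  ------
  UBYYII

Step 1. [col 1: A + B ≡ I (mod 10)] no forcing yet in column 1 (carry-in 0); B=3 is free and consistent — try it. So B=3.
Step 2. [col 1: A + B ≡ I (mod 10)] A=7 is one option consistent with column 1 (A + B ≡ I (mod 10), carry-in 0) — take it, so A=7.
Step 3. [col 1: A + B ≡ I (mod 10)] column 1: given A=7, B=3, carry-in 0, and digits 3,7 already taken and all letters distinct, A+B≡I (mod 10) forces I=0, so I=0.
Step 4. [col 2: X + R ≡ I (mod 10)] several values work for X in column 2 (X + R ≡ I (mod 10), carry-in 1); try X=4 ⇒ X=4.
Step 5. [col 2: X + R ≡ I (mod 10)] column 2 reads X+R+carry(1)=I with X=4, I=0; with digits 0,3,4,7 already taken and all letters distinct, the only value for R is 5, so R=5.
Step 6. [col 3: I + N ≡ Y (mod 10)] no forcing yet in column 3 (carry-in 1); N=1 is free and consistent — try it. So N=1.
Step 7. [col 3: I + N ≡ Y (mod 10)] column 3: given I=0, N=1, carry-in 1, and digits 0,1,3,4,5,7 already taken and all letters distinct, I+N≡Y (mod 10) forces Y=2 ⇒ Y=2.
Step 8. [col 4: T + X ≡ Y (mod 10)] in column 4 we have T+X≡Y with carry-in 0; given X=4, Y=2 and digits 0,1,2,3,4,5,7 already taken and all letters distinct, that pins T to 8 ⇒ T=8.
Step 9. [col 5: F + F ≡ B (mod 10)] column 5: given B=3, carry-in 1, and digits 0,1,2,3,4,5,7,8 already taken and all letters distinct, F+F≡B (mod 10) forces F=6 ⇒ F=6.
Step 10. [col 6: F + Y ≡ U (mod 10)] column 6 reads F+Y+carry(1)=U with F=6, Y=2; with digits 0,1,2,3,4,5,6,7,8 already taken and all letters distinct, the only value for U is 9. So U=9.

Answer: A=7, B=3, F=6, I=0, N=1, R=5, T=8, U=9, X=4, Y=2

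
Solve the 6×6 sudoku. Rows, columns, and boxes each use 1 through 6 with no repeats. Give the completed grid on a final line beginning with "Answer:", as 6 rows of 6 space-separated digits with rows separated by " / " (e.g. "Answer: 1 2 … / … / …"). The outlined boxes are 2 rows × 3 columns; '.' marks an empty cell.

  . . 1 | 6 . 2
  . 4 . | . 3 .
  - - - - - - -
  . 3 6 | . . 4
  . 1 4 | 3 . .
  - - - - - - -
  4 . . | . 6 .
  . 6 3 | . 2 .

Step 1. [r1c2∈{5}] r1c2 has the single candidate 5. So r1c2=5.
Step 2. [r4c5∈{5}] r4c5 has the single candidate 5, so r4c5=5.
Step 3. [r5c3∈{2,5}] in col 3, 5 fits only at r5c3. So r5c3=5.
Step 4. [r5c4∈{1}] r5c4 is down to just 1. So r5c4=1.
Step 5. [r4c1∈{2}] r4c1 has the single candidate 2. So r4c1=2.
Step 6. [r2c4∈{5}] only 5 remains possible at r2c4, so r2c4=5.
Step 7. [r6c6∈{5}] only 5 remains possible at r6c6, so r6c6=5.
Step 8. [r1c1∈{3}] r1c1 is down to just 3, so r1c1=3.
Step 9. [r2c3∈{2}] nothing but 2 survives at r2c3, so r2c3=2.
Step 10. [r2c6∈{1}] nothing but 1 survives at r2c6, so r2c6=1.
Step 11. [r3c1∈{5}] only 5 remains possible at r3c1, so r3c1=5.
Step 12. [r1c5∈{4}] r1c5 has the single candidate 4. So r1c5=4.
Step 13. [r4c6∈{6}] r4c6 has the single candidate 6. So r4c6=6.
Step 14. [r6c1∈{1}] r6c1's peers cover all but 1 ⇒ r6c1=1.
Step 15. [r5c2∈{2}] r5c2 is down to just 2 ⇒ r5c2=2.
Step 16. [r3c4∈{2}] r3c4 is down to just 2, so r3c4=2.
Step 17. [r5c6∈{3}] only 3 remains possible at r5c6 ⇒ r5c6=3.
Step 18. [r2c1∈{6}] r2c1's peers cover all but 6. So r2c1=6.
Step 19. [r6c4∈{4}] r6c4 is down to just 4, so r6c4=4.
Step 20. [r3c5∈{1}] nothing but 1 survives at r3c5. So r3c5=1.

Answer: 3 5 1 6 4 2 / 6 4 2 5 3 1 / 5 3 6 2 1 4 / 2 1 4 3 5 6 / 4 2 5 1 6 3 / 1 6 3 4 2 5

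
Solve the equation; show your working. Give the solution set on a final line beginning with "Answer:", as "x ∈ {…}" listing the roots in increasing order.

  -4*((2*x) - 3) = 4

Step 1. [-4*((2*x) - 3) = 4] -4 out front; divide by -4 ⇒ div: (2*x) - 3 = -1.
Step 2. [(2*x) - 3 = -1] the outer -3 inverts by adding 3 ⇒ sub: 2*x = 2.
Step 3. [2*x = 2] 2·(inner) — divide through by 2, so div: x = 1.

Answer: x ∈ {1}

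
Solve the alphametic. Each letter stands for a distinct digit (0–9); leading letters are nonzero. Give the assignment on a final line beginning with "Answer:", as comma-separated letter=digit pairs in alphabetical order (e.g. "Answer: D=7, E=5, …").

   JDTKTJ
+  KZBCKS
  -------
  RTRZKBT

Step 1. [col 1: J + S ≡ T (mod 10)] several values work for J in column 1 (J + S ≡ T (mod 10), carry-in 0); try J=7 ⇒ J=7.
Step 2. [col 1: J + S ≡ T (mod 10)] no forcing yet in column 1 (carry-in 0); S=6 is free and consistent — try it. So S=6.
Step 3. [col 1: J + S ≡ T (mod 10)] column 1: given J=7, S=6, carry-in 0, and digits 6,7 already taken and all letters distinct, J+S≡T (mod 10) forces T=3. So T=3.
Step 4. [R] adding two 6-digit numbers gives at most 6+1 digits, and here it does — R is that final carry and must be 1 ⇒ R=1.
Step 5. [col 2: T + K ≡ B (mod 10)] K=5 is one option consistent with column 2 (T + K ≡ B (mod 10), carry-in 1) — take it, so K=5.
Step 6. [col 2: T + K ≡ B (mod 10)] in column 2 we have T+K≡B with carry-in 1; given T=3, K=5 and digits 1,3,5,6,7 already taken and all letters distinct, that pins B to 9, so B=9.
Step 7. [col 3: K + C ≡ K (mod 10)] column 3: given K=5, carry-in 0, and digits 1,3,5,6,7,9 already taken and all letters distinct, K+C≡K (mod 10) forces C=0 ⇒ C=0.
Step 8. [col 4: T + B ≡ Z (mod 10)] from column 4 (T=3, B=9, carry-in 0, digits 0,1,3,5,6,7,9 already taken and all letters distinct): Z must equal 2, so Z=2.
Step 9. [col 5: D + Z ≡ R (mod 10)] column 5: given Z=2, R=1, carry-in 1, and digits 0,1,2,3,5,6,7,9 already taken and all letters distinct, D+Z≡R (mod 10) forces D=8. So D=8.

Answer: B=9, C=0, D=8, J=7, K=5, R=1, S=6, T=3, Z=2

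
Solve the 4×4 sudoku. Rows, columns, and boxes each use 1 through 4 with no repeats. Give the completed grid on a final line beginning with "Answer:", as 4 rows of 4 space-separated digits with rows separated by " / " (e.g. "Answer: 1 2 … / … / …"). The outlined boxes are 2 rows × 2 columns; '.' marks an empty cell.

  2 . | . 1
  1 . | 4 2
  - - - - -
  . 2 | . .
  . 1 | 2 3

Step 1. [r2c2∈{3}] r2c2's peers cover all but 3. So r2c2=3.
Step 2. [r4c1∈{4}] only 4 remains possible at r4c1 ⇒ r4c1=4.
Step 3. [r1c2∈{4}] r1c2's peers cover all but 4. So r1c2=4.
Step 4. [r3c3∈{1}] r3c3 is down to just 1 ⇒ r3c3=1.
Step 5. [r3c1∈{3}] nothing but 3 survives at r3c1. So r3c1=3.
Step 6. [r1c3∈{3}] nothing but 3 survives at r1c3, so r1c3=3.
Step 7. [r3c4∈{4}] r3c4 is down to just 4, so r3c4=4.

Answer: 2 4 3 1 / 1 3 4 2 / 3 2 1 4 / 4 1 2 3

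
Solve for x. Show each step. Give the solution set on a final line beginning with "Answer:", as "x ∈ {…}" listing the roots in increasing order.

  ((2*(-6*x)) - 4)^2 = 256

Step 1. [((2*(-6*x)) - 4)^2 = 256] LHS squared, RHS 256 ≥ 0: apply √ (±). So sqrt: (2*(-6*x)) - 4 = 16 or -16.
Step 2. [(2*(-6*x)) - 4 = 16 or -16] the outer -4 inverts by adding 4, so sub: 2*(-6*x) = 20 or -12.
Step 3. [2*(-6*x) = 20 or -12] 2·(inner) — divide through by 2. So div: -6*x = 10 or -6.
Step 4. [-6*x = 10 or -6] LHS = -6·(…); ÷-6 both sides ⇒ div: x = -5/3 or 1.

Answer: x ∈ {-5/3, 1}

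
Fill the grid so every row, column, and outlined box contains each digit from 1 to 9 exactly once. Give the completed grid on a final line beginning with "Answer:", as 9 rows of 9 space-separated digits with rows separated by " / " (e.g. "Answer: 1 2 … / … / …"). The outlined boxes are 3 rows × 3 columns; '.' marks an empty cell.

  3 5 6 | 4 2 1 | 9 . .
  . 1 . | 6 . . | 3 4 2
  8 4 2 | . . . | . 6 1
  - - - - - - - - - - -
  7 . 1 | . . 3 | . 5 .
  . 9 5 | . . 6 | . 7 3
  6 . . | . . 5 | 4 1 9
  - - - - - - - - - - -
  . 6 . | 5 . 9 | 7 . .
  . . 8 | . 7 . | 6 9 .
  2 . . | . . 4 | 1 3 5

Step 1. [r6c5∈{8}] only 8 remains possible at r6c5. So r6c5=8.
Step 2. [r7c3∈{3,4}] col 3 places 4 nowhere but r7c3, so r7c3=4.
Step 3. [r4c2∈{2,8}] r4c2 is the only open cell in col 2 admitting 8 ⇒ r4c2=8.
Step 4. [r7c5∈{1,3}] row 7 places 3 nowhere but r7c5 ⇒ r7c5=3.
Step 5. [r8c4∈{1,2}] in box 8, 1 fits only at r8c4, so r8c4=1.
Step 6. [r5c4∈{2}] r5c4 is down to just 2, so r5c4=2.
Step 7. [r2c3∈{7,9}] box 1 places 7 nowhere but r2c3 ⇒ r2c3=7.
Step 8. [r4c4∈{9}] only 9 remains possible at r4c4 ⇒ r4c4=9.
Step 9. [r2c5∈{5,9}] row 2 places 5 nowhere but r2c5, so r2c5=5.
Step 10. [r7c9∈{8}] nothing but 8 survives at r7c9. So r7c9=8.
Step 11. [r4c5∈{4}] only 4 remains possible at r4c5. So r4c5=4.
Step 12. [r3c4∈{3,7}] across row 3, 3 lands solely at r3c4. So r3c4=3.
Step 13. [r6c3∈{3}] r6c3's peers cover all but 3 ⇒ r6c3=3.
Step 14. [r3c5∈{9}] nothing but 9 survives at r3c5 ⇒ r3c5=9.
Step 15. [r6c4∈{7}] r6c4 has the single candidate 7 ⇒ r6c4=7.
Step 16. [r4c9∈{6}] r4c9 has the single candidate 6 ⇒ r4c9=6.
Step 17. [r4c7∈{2}] r4c7's peers cover all but 2 ⇒ r4c7=2.
Step 18. [r9c3∈{9}] nothing but 9 survives at r9c3. So r9c3=9.
Step 19. [r3c6∈{7}] only 7 remains possible at r3c6 ⇒ r3c6=7.
Step 20. [r8c6∈{2}] r8c6 has the single candidate 2 ⇒ r8c6=2.
Step 21. [r9c2∈{7}] r9c2 has the single candidate 7, so r9c2=7.
Step 22. [r8c1∈{5}] r8c1's peers cover all but 5 ⇒ r8c1=5.
Step 23. [r9c4∈{8}] r9c4 has the single candidate 8 ⇒ r9c4=8.
Step 24. [r1c8∈{8}] r1c8 has the single candidate 8. So r1c8=8.
Step 25. [r3c7∈{5}] r3c7's peers cover all but 5, so r3c7=5.
Step 26. [r1c9∈{7}] only 7 remains possible at r1c9, so r1c9=7.
Step 27. [r2c6∈{8}] r2c6's peers cover all but 8, so r2c6=8.
Step 28. [r6c2∈{2}] r6c2 has the single candidate 2, so r6c2=2.
Step 29. [r5c7∈{8}] r5c7 has the single candidate 8, so r5c7=8.
Step 30. [r7c1∈{1}] only 1 remains possible at r7c1, so r7c1=1.
Step 31. [r5c5∈{1}] only 1 remains possible at r5c5, so r5c5=1.
Step 32. [r9c5∈{6}] r9c5 has the single candidate 6. So r9c5=6.
Step 33. [r8c9∈{4}] r8c9's peers cover all but 4, so r8c9=4.
Step 34. [r7c8∈{2}] nothing but 2 survives at r7c8 ⇒ r7c8=2.
Step 35. [r8c2∈{3}] only 3 remains possible at r8c2, so r8c2=3.
Step 36. [r5c1∈{4}] nothing but 4 survives at r5c1, so r5c1=4.
Step 37. [r2c1∈{9}] r2c1 has the single candidate 9, so r2c1=9.

Answer: 3 5 6 4 2 1 9 8 7 / 9 1 7 6 5 8 3 4 2 / 8 4 2 3 9 7 5 6 1 / 7 8 1 9 4 3 2 5 6 / 4 9 5 2 1 6 8 7 3 / 6 2 3 7 8 5 4 1 9 / 1 6 4 5 3 9 7 2 8 / 5 3 8 1 7 2 6 9 4 / 2 7 9 8 6 4 1 3 5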